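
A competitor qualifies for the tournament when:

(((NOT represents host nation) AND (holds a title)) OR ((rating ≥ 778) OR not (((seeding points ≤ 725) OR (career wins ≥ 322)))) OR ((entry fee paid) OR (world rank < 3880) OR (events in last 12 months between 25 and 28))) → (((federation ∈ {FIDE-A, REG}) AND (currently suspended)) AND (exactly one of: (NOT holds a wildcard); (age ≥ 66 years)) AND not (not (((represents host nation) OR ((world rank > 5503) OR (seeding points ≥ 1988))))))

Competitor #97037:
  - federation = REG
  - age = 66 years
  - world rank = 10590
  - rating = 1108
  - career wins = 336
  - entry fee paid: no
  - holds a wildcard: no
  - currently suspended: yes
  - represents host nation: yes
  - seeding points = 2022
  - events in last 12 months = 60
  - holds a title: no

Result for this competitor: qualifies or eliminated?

Eliminated

Atomic conditions:
  NOT represents host nation: yes → false
  holds a title: no → false
  rating ≥ 778: 1108 ≥ 778 is true
  seeding points ≤ 725: 2022 ≤ 725 is false
  career wins ≥ 322: 336 ≥ 322 is true
  entry fee paid: no → false
  world rank < 3880: 10590 < 3880 is false
  events in last 12 months between 25 and 28: 60 in [25, 28] is false
  federation ∈ {FIDE-A, REG}: REG is in the set → true
  currently suspended: yes → true
  NOT holds a wildcard: no → true
  age ≥ 66 years: 66 ≥ 66 is true
  represents host nation: yes → true
  world rank > 5503: 10590 > 5503 is true
  seeding points ≥ 1988: 2022 ≥ 1988 is true
Combine:
[1.1] false AND false = false
[1.2.2.1] false OR true = true
[1.2.2] NOT true = false
[1.2] true OR false = true
[1.3] false OR false OR false = false
[1] false OR true OR false = true
[2.1] true AND true = true
[2.2] exactly-one(true, true) = false
[2.3.1.1.2] true OR true = true
[2.3.1.1] true OR true = true
[2.3.1] NOT true = false
[2.3] NOT false = true
[2] true AND false AND true = false
[root] true → false = false
Overall: false → eliminated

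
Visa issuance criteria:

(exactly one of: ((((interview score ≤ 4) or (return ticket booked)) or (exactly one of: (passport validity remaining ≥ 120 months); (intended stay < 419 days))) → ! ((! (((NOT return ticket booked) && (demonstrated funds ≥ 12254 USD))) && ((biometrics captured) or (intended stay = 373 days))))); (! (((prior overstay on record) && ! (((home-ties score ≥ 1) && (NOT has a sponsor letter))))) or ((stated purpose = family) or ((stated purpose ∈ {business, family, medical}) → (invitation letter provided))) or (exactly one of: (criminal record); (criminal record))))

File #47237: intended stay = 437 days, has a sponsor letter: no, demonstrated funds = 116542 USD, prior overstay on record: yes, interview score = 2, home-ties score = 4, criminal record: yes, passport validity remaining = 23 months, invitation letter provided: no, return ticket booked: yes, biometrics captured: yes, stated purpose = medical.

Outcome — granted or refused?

Atomic conditions:
  interview score ≤ 4: 2 ≤ 4 is true
  return ticket booked: yes → true
  passport validity remaining ≥ 120 months: 23 ≥ 120 is false
  intended stay < 419 days: 437 < 419 is false
  NOT return ticket booked: yes → false
  demonstrated funds ≥ 12254 USD: 116542 ≥ 12254 is true
  biometrics captured: yes → true
  intended stay = 373 days: 437 == 373 is false
  prior overstay on record: yes → true
  home-ties score ≥ 1: 4 ≥ 1 is true
  NOT has a sponsor letter: no → true
  stated purpose = family: medical == family is false
  stated purpose ∈ {business, family, medical}: medical is in the set → true
  invitation letter provided: no → false
  criminal record: yes → true
Combine:
[1.1.1] true OR true = true
[1.1.2] exactly-one(false, false) = false
[1.1] true OR false = true
[1.2.1.1.1] false AND true = false
[1.2.1.1] NOT false = true
[1.2.1.2] true OR false = true
[1.2.1] true AND true = true
[1.2] NOT true = false
[1] true → false = false
[2.1.1.2.1] true AND true = true
[2.1.1.2] NOT true = false
[2.1.1] true AND false = false
[2.1] NOT false = true
[2.2.2] true → false = false
[2.2] false OR false = false
[2.3] exactly-one(true, true) = false
[2] true OR false OR false = true
[root] exactly-one(false, true) = true
Overall: true → granted

Granted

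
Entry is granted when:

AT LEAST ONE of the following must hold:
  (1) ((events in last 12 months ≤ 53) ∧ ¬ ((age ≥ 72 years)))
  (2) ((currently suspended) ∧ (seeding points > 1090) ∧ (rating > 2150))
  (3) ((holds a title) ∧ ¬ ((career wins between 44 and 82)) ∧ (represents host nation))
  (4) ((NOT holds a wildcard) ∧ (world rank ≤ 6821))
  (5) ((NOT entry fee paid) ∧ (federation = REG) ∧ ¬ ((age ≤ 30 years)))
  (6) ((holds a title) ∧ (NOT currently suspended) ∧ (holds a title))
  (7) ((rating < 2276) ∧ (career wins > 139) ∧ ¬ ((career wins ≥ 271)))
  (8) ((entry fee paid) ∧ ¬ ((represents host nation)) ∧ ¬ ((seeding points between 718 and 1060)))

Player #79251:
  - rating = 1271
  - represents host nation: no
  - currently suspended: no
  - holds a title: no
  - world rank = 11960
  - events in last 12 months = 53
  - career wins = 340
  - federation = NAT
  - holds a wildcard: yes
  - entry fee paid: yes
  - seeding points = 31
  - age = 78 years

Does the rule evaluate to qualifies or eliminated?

Atomic conditions:
  events in last 12 months ≤ 53: 53 ≤ 53 is true
  age ≥ 72 years: 78 ≥ 72 is true
  currently suspended: no → false
  seeding points > 1090: 31 > 1090 is false
  rating > 2150: 1271 > 2150 is false
  holds a title: no → false
  career wins between 44 and 82: 340 in [44, 82] is false
  represents host nation: no → false
  NOT holds a wildcard: yes → false
  world rank ≤ 6821: 11960 ≤ 6821 is false
  NOT entry fee paid: yes → false
  federation = REG: NAT == REG is false
  age ≤ 30 years: 78 ≤ 30 is false
  NOT currently suspended: no → true
  rating < 2276: 1271 < 2276 is true
  career wins > 139: 340 > 139 is true
  career wins ≥ 271: 340 ≥ 271 is true
  entry fee paid: yes → true
  seeding points between 718 and 1060: 31 in [718, 1060] is false
Combine:
[1.2] NOT true = false
[1] true AND false = false
[2] false AND false AND false = false
[3.2] NOT false = true
[3] false AND true AND false = false
[4] false AND false = false
[5.3] NOT false = true
[5] false AND false AND true = false
[6] false AND true AND false = false
[7.3] NOT true = false
[7] true AND true AND false = false
[8.2] NOT false = true
[8.3] NOT false = true
[8] true AND true AND true = true
[root] false OR false OR false OR false OR false OR false OR false OR true = true
Overall: true → qualifies

Qualifies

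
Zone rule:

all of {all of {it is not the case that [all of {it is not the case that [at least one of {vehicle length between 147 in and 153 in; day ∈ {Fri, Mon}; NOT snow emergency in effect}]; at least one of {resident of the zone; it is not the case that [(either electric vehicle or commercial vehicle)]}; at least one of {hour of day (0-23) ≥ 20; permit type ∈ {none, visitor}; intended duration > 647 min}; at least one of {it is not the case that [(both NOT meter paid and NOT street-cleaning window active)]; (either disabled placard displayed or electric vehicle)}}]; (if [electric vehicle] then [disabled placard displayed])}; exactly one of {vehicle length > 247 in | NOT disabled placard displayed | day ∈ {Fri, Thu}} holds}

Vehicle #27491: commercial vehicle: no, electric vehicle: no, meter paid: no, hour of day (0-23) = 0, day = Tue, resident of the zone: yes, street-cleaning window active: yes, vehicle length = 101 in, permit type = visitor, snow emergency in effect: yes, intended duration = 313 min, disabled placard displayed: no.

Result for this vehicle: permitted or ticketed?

Ticketed

Atomic conditions:
  vehicle length between 147 in and 153 in: 101 in [147, 153] is false
  day ∈ {Fri, Mon}: Tue is not in the set → false
  NOT snow emergency in effect: yes → false
  resident of the zone: yes → true
  electric vehicle: no → false
  commercial vehicle: no → false
  hour of day (0-23) ≥ 20: 0 ≥ 20 is false
  permit type ∈ {none, visitor}: visitor is in the set → true
  intended duration > 647 min: 313 > 647 is false
  NOT meter paid: no → true
  NOT street-cleaning window active: yes → false
  disabled placard displayed: no → false
  vehicle length > 247 in: 101 > 247 is false
  NOT disabled placard displayed: no → true
  day ∈ {Fri, Thu}: Tue is not in the set → false
Combine:
[1.1.1.1.1] false OR false OR false = false
[1.1.1.1] NOT false = true
[1.1.1.2.2.1] false OR false = false
[1.1.1.2.2] NOT false = true
[1.1.1.2] true OR true = true
[1.1.1.3] false OR true OR false = true
[1.1.1.4.1.1] true AND false = false
[1.1.1.4.1] NOT false = true
[1.1.1.4.2] false OR false = false
[1.1.1.4] true OR false = true
[1.1.1] true AND true AND true AND true = true
[1.1] NOT true = false
[1.2] false → false (antecedent false ⇒ implication holds) = true
[1] false AND true = false
[2] exactly-one(false, true, false) = true
[root] false AND true = false
Overall: false → ticketed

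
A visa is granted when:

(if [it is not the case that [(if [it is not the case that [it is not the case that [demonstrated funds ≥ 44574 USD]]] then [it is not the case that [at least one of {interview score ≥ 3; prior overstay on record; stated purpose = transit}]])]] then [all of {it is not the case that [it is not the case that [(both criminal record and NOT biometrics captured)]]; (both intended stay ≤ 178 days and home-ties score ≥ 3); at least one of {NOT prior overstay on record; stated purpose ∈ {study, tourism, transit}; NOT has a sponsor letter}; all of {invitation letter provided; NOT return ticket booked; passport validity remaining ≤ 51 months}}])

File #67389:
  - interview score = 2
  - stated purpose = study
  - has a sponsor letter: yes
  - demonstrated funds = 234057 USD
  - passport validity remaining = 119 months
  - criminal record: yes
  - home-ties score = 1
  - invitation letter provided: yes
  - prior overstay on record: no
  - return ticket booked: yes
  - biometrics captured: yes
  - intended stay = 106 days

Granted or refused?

Atomic conditions:
  demonstrated funds ≥ 44574 USD: 234057 ≥ 44574 is true
  interview score ≥ 3: 2 ≥ 3 is false
  prior overstay on record: no → false
  stated purpose = transit: study == transit is false
  criminal record: yes → true
  NOT biometrics captured: yes → false
  intended stay ≤ 178 days: 106 ≤ 178 is true
  home-ties score ≥ 3: 1 ≥ 3 is false
  NOT prior overstay on record: no → true
  stated purpose ∈ {study, tourism, transit}: study is in the set → true
  NOT has a sponsor letter: yes → false
  invitation letter provided: yes → true
  NOT return ticket booked: yes → false
  passport validity remaining ≤ 51 months: 119 ≤ 51 is false
Combine:
[1.1.1.1] NOT true = false
[1.1.1] NOT false = true
[1.1.2.1] false OR false OR false = false
[1.1.2] NOT false = true
[1.1] true → true = true
[1] NOT true = false
[2.1.1.1] true AND false = false
[2.1.1] NOT false = true
[2.1] NOT true = false
[2.2] true AND false = false
[2.3] true OR true OR false = true
[2.4] true AND false AND false = false
[2] false AND false AND true AND false = false
[root] false → false (antecedent false ⇒ implication holds) = true
Overall: true → granted

Granted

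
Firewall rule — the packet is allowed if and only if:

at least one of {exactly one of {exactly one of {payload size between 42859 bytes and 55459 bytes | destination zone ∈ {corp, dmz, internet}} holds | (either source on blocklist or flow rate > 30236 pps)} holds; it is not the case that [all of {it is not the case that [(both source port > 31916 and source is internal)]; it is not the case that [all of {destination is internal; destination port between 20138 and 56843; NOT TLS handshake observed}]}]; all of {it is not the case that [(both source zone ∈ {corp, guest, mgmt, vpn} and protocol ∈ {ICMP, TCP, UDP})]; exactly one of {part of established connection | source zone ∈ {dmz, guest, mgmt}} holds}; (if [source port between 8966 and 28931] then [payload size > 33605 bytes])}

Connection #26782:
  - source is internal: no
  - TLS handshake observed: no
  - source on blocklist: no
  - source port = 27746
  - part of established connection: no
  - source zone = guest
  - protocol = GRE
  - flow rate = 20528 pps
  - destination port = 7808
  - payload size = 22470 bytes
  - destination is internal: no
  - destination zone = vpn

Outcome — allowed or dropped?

Allowed

Atomic conditions:
  payload size between 42859 bytes and 55459 bytes: 22470 in [42859, 55459] is false
  destination zone ∈ {corp, dmz, internet}: vpn is not in the set → false
  source on blocklist: no → false
  flow rate > 30236 pps: 20528 > 30236 is false
  source port > 31916: 27746 > 31916 is false
  source is internal: no → false
  destination is internal: no → false
  destination port between 20138 and 56843: 7808 in [20138, 56843] is false
  NOT TLS handshake observed: no → true
  source zone ∈ {corp, guest, mgmt, vpn}: guest is in the set → true
  protocol ∈ {ICMP, TCP, UDP}: GRE is not in the set → false
  part of established connection: no → false
  source zone ∈ {dmz, guest, mgmt}: guest is in the set → true
  source port between 8966 and 28931: 27746 in [8966, 28931] is true
  payload size > 33605 bytes: 22470 > 33605 is false
Combine:
[1.1] exactly-one(false, false) = false
[1.2] false OR false = false
[1] exactly-one(false, false) = false
[2.1.1.1] false AND false = false
[2.1.1] NOT false = true
[2.1.2.1] false AND false AND true = false
[2.1.2] NOT false = true
[2.1] true AND true = true
[2] NOT true = false
[3.1.1] true AND false = false
[3.1] NOT false = true
[3.2] exactly-one(false, true) = true
[3] true AND true = true
[4] true → false = false
[root] false OR false OR true OR false = true
Overall: true → allowed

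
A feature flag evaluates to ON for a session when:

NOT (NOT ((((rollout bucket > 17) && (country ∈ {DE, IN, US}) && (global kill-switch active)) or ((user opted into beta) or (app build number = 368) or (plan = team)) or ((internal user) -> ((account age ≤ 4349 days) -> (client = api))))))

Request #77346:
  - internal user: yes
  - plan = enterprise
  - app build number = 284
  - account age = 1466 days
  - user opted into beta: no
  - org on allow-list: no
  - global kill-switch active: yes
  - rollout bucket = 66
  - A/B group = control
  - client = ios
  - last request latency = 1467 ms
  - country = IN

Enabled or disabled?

Enabled

Atomic conditions:
  rollout bucket > 17: 66 > 17 is true
  country ∈ {DE, IN, US}: IN is in the set → true
  global kill-switch active: yes → true
  user opted into beta: no → false
  app build number = 368: 284 == 368 is false
  plan = team: enterprise == team is false
  internal user: yes → true
  account age ≤ 4349 days: 1466 ≤ 4349 is true
  client = api: ios == api is false
Combine:
[1.1.1] true AND true AND true = true
[1.1.2] false OR false OR false = false
[1.1.3.2] true → false = false
[1.1.3] true → false = false
[1.1] true OR false OR false = true
[1] NOT true = false
[root] NOT false = true
Overall: true → enabled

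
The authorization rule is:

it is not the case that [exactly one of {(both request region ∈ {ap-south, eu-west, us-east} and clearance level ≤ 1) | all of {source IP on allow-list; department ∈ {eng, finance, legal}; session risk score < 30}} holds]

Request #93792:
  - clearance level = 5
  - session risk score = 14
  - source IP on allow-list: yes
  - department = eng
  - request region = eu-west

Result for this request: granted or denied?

Denied

Atomic conditions:
  request region ∈ {ap-south, eu-west, us-east}: eu-west is in the set → true
  clearance level ≤ 1: 5 ≤ 1 is false
  source IP on allow-list: yes → true
  department ∈ {eng, finance, legal}: eng is in the set → true
  session risk score < 30: 14 < 30 is true
Combine:
[1.1] true AND false = false
[1.2] true AND true AND true = true
[1] exactly-one(false, true) = true
[root] NOT true = false
Overall: false → denied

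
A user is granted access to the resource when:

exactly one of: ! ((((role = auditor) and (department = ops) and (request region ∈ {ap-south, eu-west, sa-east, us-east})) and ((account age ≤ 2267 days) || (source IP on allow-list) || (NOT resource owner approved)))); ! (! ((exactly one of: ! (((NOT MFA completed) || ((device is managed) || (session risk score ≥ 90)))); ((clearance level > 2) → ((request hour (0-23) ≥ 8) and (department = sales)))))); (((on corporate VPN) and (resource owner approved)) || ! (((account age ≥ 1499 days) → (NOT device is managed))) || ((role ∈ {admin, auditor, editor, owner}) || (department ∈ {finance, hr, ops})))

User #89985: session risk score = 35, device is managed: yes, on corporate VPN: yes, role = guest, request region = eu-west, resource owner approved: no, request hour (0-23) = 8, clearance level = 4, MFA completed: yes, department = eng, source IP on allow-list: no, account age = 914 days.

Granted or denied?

Atomic conditions:
  role = auditor: guest == auditor is false
  department = ops: eng == ops is false
  request region ∈ {ap-south, eu-west, sa-east, us-east}: eu-west is in the set → true
  account age ≤ 2267 days: 914 ≤ 2267 is true
  source IP on allow-list: no → false
  NOT resource owner approved: no → true
  NOT MFA completed: yes → false
  device is managed: yes → true
  session risk score ≥ 90: 35 ≥ 90 is false
  clearance level > 2: 4 > 2 is true
  request hour (0-23) ≥ 8: 8 ≥ 8 is true
  department = sales: eng == sales is false
  on corporate VPN: yes → true
  resource owner approved: no → false
  account age ≥ 1499 days: 914 ≥ 1499 is false
  NOT device is managed: yes → false
  role ∈ {admin, auditor, editor, owner}: guest is not in the set → false
  department ∈ {finance, hr, ops}: eng is not in the set → false
Combine:
[1.1.1] false AND false AND true = false
[1.1.2] true OR false OR true = true
[1.1] false AND true = false
[1] NOT false = true
[2.1.1.1.1.2] true OR false = true
[2.1.1.1.1] false OR true = true
[2.1.1.1] NOT true = false
[2.1.1.2.2] true AND false = false
[2.1.1.2] true → false = false
[2.1.1] exactly-one(false, false) = false
[2.1] NOT false = true
[2] NOT true = false
[3.1] true AND false = false
[3.2.1] false → false (antecedent false ⇒ implication holds) = true
[3.2] NOT true = false
[3.3] false OR false = false
[3] false OR false OR false = false
[root] exactly-one(true, false, false) = true
Overall: true → granted

Granted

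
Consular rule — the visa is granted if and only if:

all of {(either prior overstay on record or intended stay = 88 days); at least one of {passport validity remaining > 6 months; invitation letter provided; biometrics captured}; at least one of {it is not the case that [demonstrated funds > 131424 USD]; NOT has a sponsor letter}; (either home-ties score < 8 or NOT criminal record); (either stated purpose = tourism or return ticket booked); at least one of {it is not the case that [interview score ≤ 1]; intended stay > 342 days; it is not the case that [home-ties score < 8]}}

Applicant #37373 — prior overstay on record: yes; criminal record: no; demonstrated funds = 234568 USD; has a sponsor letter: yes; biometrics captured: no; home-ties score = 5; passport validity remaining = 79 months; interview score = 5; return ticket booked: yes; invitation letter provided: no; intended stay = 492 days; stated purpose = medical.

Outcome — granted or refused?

Atomic conditions:
  prior overstay on record: yes → true
  intended stay = 88 days: 492 == 88 is false
  passport validity remaining > 6 months: 79 > 6 is true
  invitation letter provided: no → false
  biometrics captured: no → false
  demonstrated funds > 131424 USD: 234568 > 131424 is true
  NOT has a sponsor letter: yes → false
  home-ties score < 8: 5 < 8 is true
  NOT criminal record: no → true
  stated purpose = tourism: medical == tourism is false
  return ticket booked: yes → true
  interview score ≤ 1: 5 ≤ 1 is false
  intended stay > 342 days: 492 > 342 is true
Combine:
[1] true OR false = true
[2] true OR false OR false = true
[3.1] NOT true = false
[3] false OR false = false
[4] true OR true = true
[5] false OR true = true
[6.1] NOT false = true
[6.3] NOT true = false
[6] true OR true OR false = true
[root] true AND true AND false AND true AND true AND true = false
Overall: false → refused

Refused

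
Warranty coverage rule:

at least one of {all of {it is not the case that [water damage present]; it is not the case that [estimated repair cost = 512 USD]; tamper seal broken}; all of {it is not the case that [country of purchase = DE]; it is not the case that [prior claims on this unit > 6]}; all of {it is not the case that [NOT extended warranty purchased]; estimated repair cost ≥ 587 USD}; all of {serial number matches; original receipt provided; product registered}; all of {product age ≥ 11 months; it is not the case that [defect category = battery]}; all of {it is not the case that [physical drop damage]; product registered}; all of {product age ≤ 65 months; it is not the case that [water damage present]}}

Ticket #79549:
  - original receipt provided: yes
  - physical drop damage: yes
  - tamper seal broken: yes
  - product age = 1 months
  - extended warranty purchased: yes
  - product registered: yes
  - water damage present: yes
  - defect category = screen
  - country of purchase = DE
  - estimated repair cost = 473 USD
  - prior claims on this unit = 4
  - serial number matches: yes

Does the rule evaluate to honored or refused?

Atomic conditions:
  water damage present: yes → true
  estimated repair cost = 512 USD: 473 == 512 is false
  tamper seal broken: yes → true
  country of purchase = DE: DE == DE is true
  prior claims on this unit > 6: 4 > 6 is false
  NOT extended warranty purchased: yes → false
  estimated repair cost ≥ 587 USD: 473 ≥ 587 is false
  serial number matches: yes → true
  original receipt provided: yes → true
  product registered: yes → true
  product age ≥ 11 months: 1 ≥ 11 is false
  defect category = battery: screen == battery is false
  physical drop damage: yes → true
  product age ≤ 65 months: 1 ≤ 65 is true
Combine:
[1.1] NOT true = false
[1.2] NOT false = true
[1] false AND true AND true = false
[2.1] NOT true = false
[2.2] NOT false = true
[2] false AND true = false
[3.1] NOT false = true
[3] true AND false = false
[4] true AND true AND true = true
[5.2] NOT false = true
[5] false AND true = false
[6.1] NOT true = false
[6] false AND true = false
[7.2] NOT true = false
[7] true AND false = false
[root] false OR false OR false OR true OR false OR false OR false = true
Overall: true → honored

Honored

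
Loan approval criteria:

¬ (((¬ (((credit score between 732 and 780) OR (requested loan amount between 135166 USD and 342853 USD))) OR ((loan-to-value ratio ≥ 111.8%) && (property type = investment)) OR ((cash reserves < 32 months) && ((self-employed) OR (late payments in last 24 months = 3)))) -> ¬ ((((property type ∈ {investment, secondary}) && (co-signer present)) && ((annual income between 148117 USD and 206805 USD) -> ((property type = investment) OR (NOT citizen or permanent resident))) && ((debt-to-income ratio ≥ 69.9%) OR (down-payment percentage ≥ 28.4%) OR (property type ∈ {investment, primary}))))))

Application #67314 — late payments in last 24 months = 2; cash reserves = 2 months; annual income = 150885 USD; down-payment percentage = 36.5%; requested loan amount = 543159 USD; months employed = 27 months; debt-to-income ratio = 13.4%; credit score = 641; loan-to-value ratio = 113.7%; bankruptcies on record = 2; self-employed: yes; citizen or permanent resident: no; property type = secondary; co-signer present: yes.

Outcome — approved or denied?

Atomic conditions:
  credit score between 732 and 780: 641 in [732, 780] is false
  requested loan amount between 135166 USD and 342853 USD: 543159 in [135166, 342853] is false
  loan-to-value ratio ≥ 111.8%: 113.7 ≥ 111.8 is true
  property type = investment: secondary == investment is false
  cash reserves < 32 months: 2 < 32 is true
  self-employed: yes → true
  late payments in last 24 months = 3: 2 == 3 is false
  property type ∈ {investment, secondary}: secondary is in the set → true
  co-signer present: yes → true
  annual income between 148117 USD and 206805 USD: 150885 in [148117, 206805] is true
  NOT citizen or permanent resident: no → true
  debt-to-income ratio ≥ 69.9%: 13.4 ≥ 69.9 is false
  down-payment percentage ≥ 28.4%: 36.5 ≥ 28.4 is true
  property type ∈ {investment, primary}: secondary is not in the set → false
Combine:
[1.1.1.1] false OR false = false
[1.1.1] NOT false = true
[1.1.2] true AND false = false
[1.1.3.2] true OR false = true
[1.1.3] true AND true = true
[1.1] true OR false OR true = true
[1.2.1.1] true AND true = true
[1.2.1.2.2] false OR true = true
[1.2.1.2] true → true = true
[1.2.1.3] false OR true OR false = true
[1.2.1] true AND true AND true = true
[1.2] NOT true = false
[1] true → false = false
[root] NOT false = true
Overall: true → approved

Approved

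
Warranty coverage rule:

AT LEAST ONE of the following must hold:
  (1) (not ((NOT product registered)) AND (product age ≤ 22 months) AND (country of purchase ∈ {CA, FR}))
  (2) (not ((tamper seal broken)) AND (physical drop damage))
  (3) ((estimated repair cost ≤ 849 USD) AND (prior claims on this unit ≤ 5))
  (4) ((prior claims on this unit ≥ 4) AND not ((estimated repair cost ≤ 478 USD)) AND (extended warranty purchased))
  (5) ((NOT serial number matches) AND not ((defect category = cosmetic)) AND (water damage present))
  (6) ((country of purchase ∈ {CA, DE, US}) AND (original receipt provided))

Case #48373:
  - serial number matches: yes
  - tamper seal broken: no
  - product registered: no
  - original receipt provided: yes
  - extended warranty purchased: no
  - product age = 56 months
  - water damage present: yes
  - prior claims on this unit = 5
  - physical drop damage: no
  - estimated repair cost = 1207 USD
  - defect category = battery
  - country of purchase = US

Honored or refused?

Honored

Atomic conditions:
  NOT product registered: no → true
  product age ≤ 22 months: 56 ≤ 22 is false
  country of purchase ∈ {CA, FR}: US is not in the set → false
  tamper seal broken: no → false
  physical drop damage: no → false
  estimated repair cost ≤ 849 USD: 1207 ≤ 849 is false
  prior claims on this unit ≤ 5: 5 ≤ 5 is true
  prior claims on this unit ≥ 4: 5 ≥ 4 is true
  estimated repair cost ≤ 478 USD: 1207 ≤ 478 is false
  extended warranty purchased: no → false
  NOT serial number matches: yes → false
  defect category = cosmetic: battery == cosmetic is false
  water damage present: yes → true
  country of purchase ∈ {CA, DE, US}: US is in the set → true
  original receipt provided: yes → true
Combine:
[1.1] NOT true = false
[1] false AND false AND false = false
[2.1] NOT false = true
[2] true AND false = false
[3] false AND true = false
[4.2] NOT false = true
[4] true AND true AND false = false
[5.2] NOT false = true
[5] false AND true AND true = false
[6] true AND true = true
[root] false OR false OR false OR false OR false OR true = true
Overall: true → honored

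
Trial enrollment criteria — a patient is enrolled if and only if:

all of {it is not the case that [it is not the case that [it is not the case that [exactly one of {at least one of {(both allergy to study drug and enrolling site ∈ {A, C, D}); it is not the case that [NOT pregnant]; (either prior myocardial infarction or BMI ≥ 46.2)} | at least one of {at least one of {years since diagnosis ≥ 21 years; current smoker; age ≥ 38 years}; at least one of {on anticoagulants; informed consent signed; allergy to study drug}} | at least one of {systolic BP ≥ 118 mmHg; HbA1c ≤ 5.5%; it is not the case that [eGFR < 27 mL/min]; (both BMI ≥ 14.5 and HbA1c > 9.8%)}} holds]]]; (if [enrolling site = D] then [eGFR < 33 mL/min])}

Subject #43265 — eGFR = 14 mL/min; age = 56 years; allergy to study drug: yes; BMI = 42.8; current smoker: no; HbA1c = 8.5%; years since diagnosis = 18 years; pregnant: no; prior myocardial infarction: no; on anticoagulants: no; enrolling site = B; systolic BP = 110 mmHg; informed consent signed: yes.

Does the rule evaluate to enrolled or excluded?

Excluded

Atomic conditions:
  allergy to study drug: yes → true
  enrolling site ∈ {A, C, D}: B is not in the set → false
  NOT pregnant: no → true
  prior myocardial infarction: no → false
  BMI ≥ 46.2: 42.8 ≥ 46.2 is false
  years since diagnosis ≥ 21 years: 18 ≥ 21 is false
  current smoker: no → false
  age ≥ 38 years: 56 ≥ 38 is true
  on anticoagulants: no → false
  informed consent signed: yes → true
  systolic BP ≥ 118 mmHg: 110 ≥ 118 is false
  HbA1c ≤ 5.5%: 8.5 ≤ 5.5 is false
  eGFR < 27 mL/min: 14 < 27 is true
  BMI ≥ 14.5: 42.8 ≥ 14.5 is true
  HbA1c > 9.8%: 8.5 > 9.8 is false
  enrolling site = D: B == D is false
  eGFR < 33 mL/min: 14 < 33 is true
Combine:
[1.1.1.1.1.1] true AND false = false
[1.1.1.1.1.2] NOT true = false
[1.1.1.1.1.3] false OR false = false
[1.1.1.1.1] false OR false OR false = false
[1.1.1.1.2.1] false OR false OR true = true
[1.1.1.1.2.2] false OR true OR true = true
[1.1.1.1.2] true OR true = true
[1.1.1.1.3.3] NOT true = false
[1.1.1.1.3.4] true AND false = false
[1.1.1.1.3] false OR false OR false OR false = false
[1.1.1.1] exactly-one(false, true, false) = true
[1.1.1] NOT true = false
[1.1] NOT false = true
[1] NOT true = false
[2] false → true (antecedent false ⇒ implication holds) = true
[root] false AND true = false
Overall: false → excluded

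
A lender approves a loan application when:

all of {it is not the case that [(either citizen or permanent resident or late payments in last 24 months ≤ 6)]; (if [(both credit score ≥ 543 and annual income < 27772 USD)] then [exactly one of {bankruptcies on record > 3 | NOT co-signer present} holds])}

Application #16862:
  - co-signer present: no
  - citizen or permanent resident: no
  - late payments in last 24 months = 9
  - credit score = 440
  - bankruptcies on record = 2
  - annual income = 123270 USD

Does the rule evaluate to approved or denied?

Approved

Atomic conditions:
  citizen or permanent resident: no → false
  late payments in last 24 months ≤ 6: 9 ≤ 6 is false
  credit score ≥ 543: 440 ≥ 543 is false
  annual income < 27772 USD: 123270 < 27772 is false
  bankruptcies on record > 3: 2 > 3 is false
  NOT co-signer present: no → true
Combine:
[1.1] false OR false = false
[1] NOT false = true
[2.1] false AND false = false
[2.2] exactly-one(false, true) = true
[2] false → true (antecedent false ⇒ implication holds) = true
[root] true AND true = true
Overall: true → approved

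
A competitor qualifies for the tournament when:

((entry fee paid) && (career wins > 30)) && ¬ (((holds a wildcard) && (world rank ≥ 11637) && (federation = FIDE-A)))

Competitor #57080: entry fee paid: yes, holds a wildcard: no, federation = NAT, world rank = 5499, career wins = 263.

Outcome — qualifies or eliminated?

Atomic conditions:
  entry fee paid: yes → true
  career wins > 30: 263 > 30 is true
  holds a wildcard: no → false
  world rank ≥ 11637: 5499 ≥ 11637 is false
  federation = FIDE-A: NAT == FIDE-A is false
Combine:
[1] true AND true = true
[2.1] false AND false AND false = false
[2] NOT false = true
[root] true AND true = true
Overall: true → qualifies

Qualifies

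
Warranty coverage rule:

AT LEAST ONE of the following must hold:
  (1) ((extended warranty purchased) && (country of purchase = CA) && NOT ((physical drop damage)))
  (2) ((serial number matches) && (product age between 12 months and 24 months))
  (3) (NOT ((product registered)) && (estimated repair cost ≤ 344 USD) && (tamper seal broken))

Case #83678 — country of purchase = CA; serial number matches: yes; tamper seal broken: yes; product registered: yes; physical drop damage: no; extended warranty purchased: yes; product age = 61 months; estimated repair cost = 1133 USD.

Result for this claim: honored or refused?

Honored

Atomic conditions:
  extended warranty purchased: yes → true
  country of purchase = CA: CA == CA is true
  physical drop damage: no → false
  serial number matches: yes → true
  product age between 12 months and 24 months: 61 in [12, 24] is false
  product registered: yes → true
  estimated repair cost ≤ 344 USD: 1133 ≤ 344 is false
  tamper seal broken: yes → true
Combine:
[1.3] NOT false = true
[1] true AND true AND true = true
[2] true AND false = false
[3.1] NOT true = false
[3] false AND false AND true = false
[root] true OR false OR false = true
Overall: true → honored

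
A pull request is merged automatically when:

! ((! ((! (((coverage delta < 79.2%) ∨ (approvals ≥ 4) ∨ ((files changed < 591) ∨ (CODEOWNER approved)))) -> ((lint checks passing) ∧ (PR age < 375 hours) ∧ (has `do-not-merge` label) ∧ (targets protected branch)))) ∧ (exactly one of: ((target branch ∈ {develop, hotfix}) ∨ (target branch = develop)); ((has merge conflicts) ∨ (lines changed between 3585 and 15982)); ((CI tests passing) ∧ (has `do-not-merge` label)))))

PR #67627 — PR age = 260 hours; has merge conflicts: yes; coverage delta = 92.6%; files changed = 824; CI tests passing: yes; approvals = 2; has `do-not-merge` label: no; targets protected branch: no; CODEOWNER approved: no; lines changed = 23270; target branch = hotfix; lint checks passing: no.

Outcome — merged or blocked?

Atomic conditions:
  coverage delta < 79.2%: 92.6 < 79.2 is false
  approvals ≥ 4: 2 ≥ 4 is false
  files changed < 591: 824 < 591 is false
  CODEOWNER approved: no → false
  lint checks passing: no → false
  PR age < 375 hours: 260 < 375 is true
  has `do-not-merge` label: no → false
  targets protected branch: no → false
  target branch ∈ {develop, hotfix}: hotfix is in the set → true
  target branch = develop: hotfix == develop is false
  has merge conflicts: yes → true
  lines changed between 3585 and 15982: 23270 in [3585, 15982] is false
  CI tests passing: yes → true
Combine:
[1.1.1.1.1.3] false OR false = false
[1.1.1.1.1] false OR false OR false = false
[1.1.1.1] NOT false = true
[1.1.1.2] false AND true AND false AND false = false
[1.1.1] true → false = false
[1.1] NOT false = true
[1.2.1] true OR false = true
[1.2.2] true OR false = true
[1.2.3] true AND false = false
[1.2] exactly-one(true, true, false) = false
[1] true AND false = false
[root] NOT false = true
Overall: true → merged

Merged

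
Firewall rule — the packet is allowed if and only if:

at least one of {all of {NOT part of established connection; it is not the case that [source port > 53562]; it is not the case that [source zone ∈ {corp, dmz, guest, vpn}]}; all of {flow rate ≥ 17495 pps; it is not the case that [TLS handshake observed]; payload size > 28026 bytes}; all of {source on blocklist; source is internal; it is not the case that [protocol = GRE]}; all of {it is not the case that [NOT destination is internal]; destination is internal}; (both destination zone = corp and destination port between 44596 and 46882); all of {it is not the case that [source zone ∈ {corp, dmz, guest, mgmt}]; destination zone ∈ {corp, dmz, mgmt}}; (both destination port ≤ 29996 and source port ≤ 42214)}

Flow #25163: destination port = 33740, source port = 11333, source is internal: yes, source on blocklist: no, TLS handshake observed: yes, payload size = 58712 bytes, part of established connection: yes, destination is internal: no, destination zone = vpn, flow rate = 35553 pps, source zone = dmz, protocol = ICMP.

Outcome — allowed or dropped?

Dropped

Atomic conditions:
  NOT part of established connection: yes → false
  source port > 53562: 11333 > 53562 is false
  source zone ∈ {corp, dmz, guest, vpn}: dmz is in the set → true
  flow rate ≥ 17495 pps: 35553 ≥ 17495 is true
  TLS handshake observed: yes → true
  payload size > 28026 bytes: 58712 > 28026 is true
  source on blocklist: no → false
  source is internal: yes → true
  protocol = GRE: ICMP == GRE is false
  NOT destination is internal: no → true
  destination is internal: no → false
  destination zone = corp: vpn == corp is false
  destination port between 44596 and 46882: 33740 in [44596, 46882] is false
  source zone ∈ {corp, dmz, guest, mgmt}: dmz is in the set → true
  destination zone ∈ {corp, dmz, mgmt}: vpn is not in the set → false
  destination port ≤ 29996: 33740 ≤ 29996 is false
  source port ≤ 42214: 11333 ≤ 42214 is true
Combine:
[1.2] NOT false = true
[1.3] NOT true = false
[1] false AND true AND false = false
[2.2] NOT true = false
[2] true AND false AND true = false
[3.3] NOT false = true
[3] false AND true AND true = false
[4.1] NOT true = false
[4] false AND false = false
[5] false AND false = false
[6.1] NOT true = false
[6] false AND false = false
[7] false AND true = false
[root] false OR false OR false OR false OR false OR false OR false = false
Overall: false → dropped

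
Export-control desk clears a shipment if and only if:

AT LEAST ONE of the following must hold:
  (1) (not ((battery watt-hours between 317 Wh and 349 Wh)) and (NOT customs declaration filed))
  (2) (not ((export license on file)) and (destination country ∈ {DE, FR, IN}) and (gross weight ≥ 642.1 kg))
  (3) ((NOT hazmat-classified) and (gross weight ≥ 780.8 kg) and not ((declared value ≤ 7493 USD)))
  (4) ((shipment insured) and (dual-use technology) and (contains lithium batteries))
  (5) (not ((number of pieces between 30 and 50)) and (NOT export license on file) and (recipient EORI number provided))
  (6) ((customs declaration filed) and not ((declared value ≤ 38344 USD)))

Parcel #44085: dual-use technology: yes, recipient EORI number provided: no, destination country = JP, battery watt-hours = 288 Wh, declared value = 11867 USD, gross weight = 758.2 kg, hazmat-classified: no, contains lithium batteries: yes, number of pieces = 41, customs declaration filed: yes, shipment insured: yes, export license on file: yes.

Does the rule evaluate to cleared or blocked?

Atomic conditions:
  battery watt-hours between 317 Wh and 349 Wh: 288 in [317, 349] is false
  NOT customs declaration filed: yes → false
  export license on file: yes → true
  destination country ∈ {DE, FR, IN}: JP is not in the set → false
  gross weight ≥ 642.1 kg: 758.2 ≥ 642.1 is true
  NOT hazmat-classified: no → true
  gross weight ≥ 780.8 kg: 758.2 ≥ 780.8 is false
  declared value ≤ 7493 USD: 11867 ≤ 7493 is false
  shipment insured: yes → true
  dual-use technology: yes → true
  contains lithium batteries: yes → true
  number of pieces between 30 and 50: 41 in [30, 50] is true
  NOT export license on file: yes → false
  recipient EORI number provided: no → false
  customs declaration filed: yes → true
  declared value ≤ 38344 USD: 11867 ≤ 38344 is true
Combine:
[1.1] NOT false = true
[1] true AND false = false
[2.1] NOT true = false
[2] false AND false AND true = false
[3.3] NOT false = true
[3] true AND false AND true = false
[4] true AND true AND true = true
[5.1] NOT true = false
[5] false AND false AND false = false
[6.2] NOT true = false
[6] true AND false = false
[root] false OR false OR false OR true OR false OR false = true
Overall: true → cleared

Cleared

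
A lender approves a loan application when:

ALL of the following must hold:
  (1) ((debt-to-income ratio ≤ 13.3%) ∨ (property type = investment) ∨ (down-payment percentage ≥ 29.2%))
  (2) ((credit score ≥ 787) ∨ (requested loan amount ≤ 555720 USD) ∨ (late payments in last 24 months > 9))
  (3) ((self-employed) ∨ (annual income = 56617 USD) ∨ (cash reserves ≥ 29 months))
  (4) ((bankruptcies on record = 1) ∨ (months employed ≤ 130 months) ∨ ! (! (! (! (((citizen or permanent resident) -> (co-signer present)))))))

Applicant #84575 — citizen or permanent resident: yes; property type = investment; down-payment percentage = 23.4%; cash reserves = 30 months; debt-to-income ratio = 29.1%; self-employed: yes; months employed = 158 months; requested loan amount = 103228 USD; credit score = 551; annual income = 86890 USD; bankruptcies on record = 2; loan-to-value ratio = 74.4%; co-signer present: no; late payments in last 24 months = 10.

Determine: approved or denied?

Denied

Atomic conditions:
  debt-to-income ratio ≤ 13.3%: 29.1 ≤ 13.3 is false
  property type = investment: investment == investment is true
  down-payment percentage ≥ 29.2%: 23.4 ≥ 29.2 is false
  credit score ≥ 787: 551 ≥ 787 is false
  requested loan amount ≤ 555720 USD: 103228 ≤ 555720 is true
  late payments in last 24 months > 9: 10 > 9 is true
  self-employed: yes → true
  annual income = 56617 USD: 86890 == 56617 is false
  cash reserves ≥ 29 months: 30 ≥ 29 is true
  bankruptcies on record = 1: 2 == 1 is false
  months employed ≤ 130 months: 158 ≤ 130 is false
  citizen or permanent resident: yes → true
  co-signer present: no → false
Combine:
[1] false OR true OR false = true
[2] false OR true OR true = true
[3] true OR false OR true = true
[4.3.1.1.1.1] true → false = false
[4.3.1.1.1] NOT false = true
[4.3.1.1] NOT true = false
[4.3.1] NOT false = true
[4.3] NOT true = false
[4] false OR false OR false = false
[root] true AND true AND true AND false = false
Overall: false → denied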